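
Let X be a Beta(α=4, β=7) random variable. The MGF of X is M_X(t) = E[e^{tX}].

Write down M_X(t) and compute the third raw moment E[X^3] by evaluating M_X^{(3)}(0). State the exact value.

E[X^3] = M^(3)(0) = 10/143

M_X(t) = ₁F₁(4; 11; t)
M^(3)(t) = 10*₁F₁(7; 14; t)/143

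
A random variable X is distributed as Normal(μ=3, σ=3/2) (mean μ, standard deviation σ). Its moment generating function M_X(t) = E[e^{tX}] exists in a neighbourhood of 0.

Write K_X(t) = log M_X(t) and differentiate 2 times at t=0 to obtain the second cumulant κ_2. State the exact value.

κ_2 = D^2[K](0) = 9/4

M_X(t) = e^(9*t^2/8 + 3*t)
K_X(t) = log M_X(t) = 9*t^2/8 + 3*t
D^2[K](t) = 9/4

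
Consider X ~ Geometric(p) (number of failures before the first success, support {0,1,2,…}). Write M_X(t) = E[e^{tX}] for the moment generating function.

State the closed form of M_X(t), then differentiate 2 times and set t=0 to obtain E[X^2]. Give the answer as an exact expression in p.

M_X(t) = p/(-(1 - p)*e^(t) + 1)

E[X^2] = D^2[M](0) = 1 - 3/p + 2/p^2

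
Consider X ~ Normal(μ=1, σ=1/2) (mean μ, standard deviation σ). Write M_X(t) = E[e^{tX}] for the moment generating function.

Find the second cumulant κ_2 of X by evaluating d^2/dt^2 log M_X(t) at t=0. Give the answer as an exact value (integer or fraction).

κ_2 = K′′(0) = 1/4

M_X(t) = e^(t^2/8 + t)
K_X(t) = log M_X(t) = t^2/8 + t
K′(t) = t/4 + 1
K′′(t) = 1/4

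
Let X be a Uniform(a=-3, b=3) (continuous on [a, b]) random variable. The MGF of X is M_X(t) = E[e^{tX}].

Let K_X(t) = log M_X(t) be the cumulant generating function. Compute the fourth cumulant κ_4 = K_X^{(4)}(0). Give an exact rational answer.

M_X(t) = (e^(3*t) - e^(-3*t))/(6*t)
K_X(t) = log M_X(t) = -log(t) + log(e^(3*t) - e^(-3*t)) - log(6)

κ_4 = D^4[K](0) = -54/5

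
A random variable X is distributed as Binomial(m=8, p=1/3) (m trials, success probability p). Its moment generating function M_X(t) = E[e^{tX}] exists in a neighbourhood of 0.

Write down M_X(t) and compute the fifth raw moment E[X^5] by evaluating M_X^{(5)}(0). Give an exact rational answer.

E[X^5] = d^5M/dt^5 |_{t=0} = 52016/81

M_X(t) = (e^(t)/3 + 2/3)^8
dM/dt = 8*e^(8*t)/6561 + 112*e^(7*t)/6561 + 224*e^(6*t)/2187 + 2240*e^(5*t)/6561 + 4480*e^(4*t)/6561 + 1792*e^(3*t)/2187 + 3584*e^(2*t)/6561 + 1024*e^(t)/6561
d^2M/dt^2 = 64*e^(8*t)/6561 + 784*e^(7*t)/6561 + 448*e^(6*t)/729 + 11200*e^(5*t)/6561 + 17920*e^(4*t)/6561 + 1792*e^(3*t)/729 + 7168*e^(2*t)/6561 + 1024*e^(t)/6561
d^3M/dt^3 = 512*e^(8*t)/6561 + 5488*e^(7*t)/6561 + 896*e^(6*t)/243 + 56000*e^(5*t)/6561 + 71680*e^(4*t)/6561 + 1792*e^(3*t)/243 + 14336*e^(2*t)/6561 + 1024*e^(t)/6561
d^4M/dt^4 = 4096*e^(8*t)/6561 + 38416*e^(7*t)/6561 + 1792*e^(6*t)/81 + 280000*e^(5*t)/6561 + 286720*e^(4*t)/6561 + 1792*e^(3*t)/81 + 28672*e^(2*t)/6561 + 1024*e^(t)/6561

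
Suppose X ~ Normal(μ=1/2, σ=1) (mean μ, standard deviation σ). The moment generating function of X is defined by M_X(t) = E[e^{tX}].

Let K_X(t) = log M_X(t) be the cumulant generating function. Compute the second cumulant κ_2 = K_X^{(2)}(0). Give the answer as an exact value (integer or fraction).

κ_2 = K^(2)(0) = 1

M_X(t) = e^(t^2/2 + t/2)
K_X(t) = log M_X(t) = t^2/2 + t/2
K^(2)(t) = 1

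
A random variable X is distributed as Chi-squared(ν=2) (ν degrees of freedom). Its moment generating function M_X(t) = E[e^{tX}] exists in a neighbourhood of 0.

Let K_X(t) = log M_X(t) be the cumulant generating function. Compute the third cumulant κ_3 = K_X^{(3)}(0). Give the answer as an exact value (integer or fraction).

κ_3 = K′′′(0) = 16

M_X(t) = 1/(1 - 2*t)
K_X(t) = log M_X(t) = -log(1 - 2*t)
K′(t) = -2/(2*t - 1)
K′′(t) = 4/(4*t^2 - 4*t + 1)
K′′′(t) = -16/(8*t^3 - 12*t^2 + 6*t - 1)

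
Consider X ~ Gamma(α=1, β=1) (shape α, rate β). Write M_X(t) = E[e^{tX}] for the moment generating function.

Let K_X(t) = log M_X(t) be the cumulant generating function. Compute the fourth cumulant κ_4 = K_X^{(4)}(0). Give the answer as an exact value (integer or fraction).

M_X(t) = 1/(1 - t)
K_X(t) = log M_X(t) = -log(1 - t)
dK/dt = -1/(t - 1)
d^2K/dt^2 = 1/(t^2 - 2*t + 1)
d^3K/dt^3 = -2/(t^3 - 3*t^2 + 3*t - 1)
d^4K/dt^4 = 6/(t^4 - 4*t^3 + 6*t^2 - 4*t + 1)

κ_4 = d^4K/dt^4 |_{t=0} = 6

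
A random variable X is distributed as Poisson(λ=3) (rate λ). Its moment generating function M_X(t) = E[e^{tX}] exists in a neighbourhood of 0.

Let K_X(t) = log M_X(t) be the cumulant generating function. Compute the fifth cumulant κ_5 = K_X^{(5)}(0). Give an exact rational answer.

M_X(t) = e^(3*e^(t) - 3)
K_X(t) = log M_X(t) = 3*e^(t) - 3
K′(t) = 3*e^(t)
K′′(t) = 3*e^(t)
K′′′(t) = 3*e^(t)
K′′′′(t) = 3*e^(t)
K′′′′′(t) = 3*e^(t)

κ_5 = K′′′′′(0) = 3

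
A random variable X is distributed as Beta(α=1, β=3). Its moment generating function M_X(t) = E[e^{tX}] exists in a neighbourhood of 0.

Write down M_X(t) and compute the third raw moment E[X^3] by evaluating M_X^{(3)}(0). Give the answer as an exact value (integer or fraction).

M_X(t) = ₁F₁(1; 4; t)
dM/dt = ₁F₁(2; 5; t)/4
d^2M/dt^2 = ₁F₁(3; 6; t)/10
d^3M/dt^3 = ₁F₁(4; 7; t)/20

E[X^3] = d^3M/dt^3 |_{t=0} = 1/20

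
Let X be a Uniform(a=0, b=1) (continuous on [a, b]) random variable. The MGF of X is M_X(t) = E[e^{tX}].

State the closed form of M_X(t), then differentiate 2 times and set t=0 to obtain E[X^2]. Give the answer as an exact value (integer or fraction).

E[X^2] = D^2[M](0) = 1/3

M_X(t) = (e^(t) - 1)/t
D^2[M](t) = (t^2*e^(t) - 2*t*e^(t) + 2*e^(t) - 2)/t^3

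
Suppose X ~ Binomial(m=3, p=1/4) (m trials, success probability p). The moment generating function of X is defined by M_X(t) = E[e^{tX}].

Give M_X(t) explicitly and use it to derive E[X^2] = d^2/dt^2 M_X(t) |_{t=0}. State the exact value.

E[X^2] = D^2[M](0) = 9/8

M_X(t) = (e^(t)/4 + 3/4)^3
D^2[M](t) = 9*e^(3*t)/64 + 9*e^(2*t)/16 + 27*e^(t)/64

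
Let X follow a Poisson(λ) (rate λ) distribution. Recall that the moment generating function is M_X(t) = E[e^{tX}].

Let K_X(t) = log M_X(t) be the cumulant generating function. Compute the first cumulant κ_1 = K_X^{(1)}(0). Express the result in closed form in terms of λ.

κ_1 = dK/dt |_{t=0} = λ

M_X(t) = e^(λ*(e^(t) - 1))
K_X(t) = log M_X(t) = λ*(e^(t) - 1)
dK/dt = λ*e^(t)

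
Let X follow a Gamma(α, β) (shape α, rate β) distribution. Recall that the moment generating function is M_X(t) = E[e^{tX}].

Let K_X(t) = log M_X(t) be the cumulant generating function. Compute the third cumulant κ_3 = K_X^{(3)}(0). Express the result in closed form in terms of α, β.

M_X(t) = (β/(β - t))^α
K_X(t) = log M_X(t) = α*(log(β) - log(β - t))
K^(3)(t) = -2*α/(-β^3 + 3*β^2*t - 3*β*t^2 + t^3)

κ_3 = K^(3)(0) = 2*α/β^3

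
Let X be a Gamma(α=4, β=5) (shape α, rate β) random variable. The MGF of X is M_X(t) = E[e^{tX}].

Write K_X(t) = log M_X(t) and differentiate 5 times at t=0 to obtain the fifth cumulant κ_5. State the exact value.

M_X(t) = 625/(5 - t)^4
K_X(t) = log M_X(t) = -4*log(5 - t) + 4*log(5)
K′(t) = -4/(t - 5)
K′′(t) = 4/(t^2 - 10*t + 25)
K′′′(t) = -8/(t^3 - 15*t^2 + 75*t - 125)
K′′′′(t) = 24/(t^4 - 20*t^3 + 150*t^2 - 500*t + 625)
K′′′′′(t) = -96/(t^5 - 25*t^4 + 250*t^3 - 1250*t^2 + 3125*t - 3125)

κ_5 = K′′′′′(0) = 96/3125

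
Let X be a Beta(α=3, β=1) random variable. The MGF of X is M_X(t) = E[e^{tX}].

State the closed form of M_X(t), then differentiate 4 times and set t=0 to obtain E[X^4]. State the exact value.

E[X^4] = d^4M/dt^4 |_{t=0} = 3/7

M_X(t) = ₁F₁(3; 4; t)
dM/dt = 3*₁F₁(4; 5; t)/4
d^2M/dt^2 = 3*₁F₁(5; 6; t)/5
d^3M/dt^3 = ₁F₁(6; 7; t)/2
d^4M/dt^4 = 3*₁F₁(7; 8; t)/7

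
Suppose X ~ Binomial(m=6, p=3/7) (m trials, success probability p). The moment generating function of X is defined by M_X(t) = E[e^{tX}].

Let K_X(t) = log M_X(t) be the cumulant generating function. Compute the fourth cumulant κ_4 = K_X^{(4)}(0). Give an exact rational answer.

κ_4 = K′′′′(0) = -1656/2401

M_X(t) = (3*e^(t)/7 + 4/7)^6
K_X(t) = log M_X(t) = 6*log(3*e^(t)/7 + 4/7)
K′(t) = 18*e^(t)/(3*e^(t) + 4)
K′′(t) = 72*e^(t)/(9*e^(2*t) + 24*e^(t) + 16)
K′′′(t) = (-216*e^(2*t) + 288*e^(t))/(27*e^(3*t) + 108*e^(2*t) + 144*e^(t) + 64)
K′′′′(t) = (648*e^(3*t) - 3456*e^(2*t) + 1152*e^(t))/(81*e^(4*t) + 432*e^(3*t) + 864*e^(2*t) + 768*e^(t) + 256)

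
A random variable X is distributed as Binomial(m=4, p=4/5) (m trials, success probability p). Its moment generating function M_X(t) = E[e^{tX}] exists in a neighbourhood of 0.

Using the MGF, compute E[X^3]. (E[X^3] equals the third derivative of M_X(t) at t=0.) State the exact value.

M_X(t) = (4*e^(t)/5 + 1/5)^4
D^3[M](t) = 16384*e^(4*t)/625 + 6912*e^(3*t)/625 + 768*e^(2*t)/625 + 16*e^(t)/625

E[X^3] = D^3[M](0) = 4816/125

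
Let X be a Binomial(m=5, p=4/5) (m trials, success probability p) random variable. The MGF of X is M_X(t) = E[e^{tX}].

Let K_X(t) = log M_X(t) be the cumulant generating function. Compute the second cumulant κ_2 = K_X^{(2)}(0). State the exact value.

M_X(t) = (4*e^(t)/5 + 1/5)^5
K_X(t) = log M_X(t) = 5*log(4*e^(t)/5 + 1/5)
D^2[K](t) = 20*e^(t)/(16*e^(2*t) + 8*e^(t) + 1)

κ_2 = D^2[K](0) = 4/5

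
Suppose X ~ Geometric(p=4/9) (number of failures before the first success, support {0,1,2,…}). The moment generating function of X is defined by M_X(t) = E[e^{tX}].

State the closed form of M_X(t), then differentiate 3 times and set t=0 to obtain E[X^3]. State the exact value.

M_X(t) = 4/(9*(1 - 5*e^(t)/9))
M^(3)(t) = (500*e^(3*t) + 3600*e^(2*t) + 1620*e^(t))/(625*e^(4*t) - 4500*e^(3*t) + 12150*e^(2*t) - 14580*e^(t) + 6561)

E[X^3] = M^(3)(0) = 715/32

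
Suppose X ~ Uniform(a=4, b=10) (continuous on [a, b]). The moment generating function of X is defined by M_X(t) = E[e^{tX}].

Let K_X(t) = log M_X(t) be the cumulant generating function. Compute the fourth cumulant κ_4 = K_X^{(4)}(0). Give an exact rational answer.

κ_4 = d^4K/dt^4 |_{t=0} = -54/5

M_X(t) = (e^(10*t) - e^(4*t))/(6*t)
K_X(t) = log M_X(t) = -log(t) + log(e^(10*t) - e^(4*t)) - log(6)
dK/dt = (10*t*e^(6*t) - 4*t - e^(6*t) + 1)/(t*e^(6*t) - t)
d^2K/dt^2 = (-36*t^2*e^(6*t) + e^(12*t) - 2*e^(6*t) + 1)/(t^2*e^(12*t) - 2*t^2*e^(6*t) + t^2)
d^3K/dt^3 = (216*t^3*e^(12*t) + 216*t^3*e^(6*t) - 2*e^(18*t) + 6*e^(12*t) - 6*e^(6*t) + 2)/(t^3*e^(18*t) - 3*t^3*e^(12*t) + 3*t^3*e^(6*t) - t^3)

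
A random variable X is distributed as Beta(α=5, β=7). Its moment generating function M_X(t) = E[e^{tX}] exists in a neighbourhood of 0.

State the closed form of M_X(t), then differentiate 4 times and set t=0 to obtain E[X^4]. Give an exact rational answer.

M_X(t) = ₁F₁(5; 12; t)
M′(t) = 5*₁F₁(6; 13; t)/12
M′′(t) = 5*₁F₁(7; 14; t)/26
M′′′(t) = 5*₁F₁(8; 15; t)/52
M′′′′(t) = 2*₁F₁(9; 16; t)/39

E[X^4] = M′′′′(0) = 2/39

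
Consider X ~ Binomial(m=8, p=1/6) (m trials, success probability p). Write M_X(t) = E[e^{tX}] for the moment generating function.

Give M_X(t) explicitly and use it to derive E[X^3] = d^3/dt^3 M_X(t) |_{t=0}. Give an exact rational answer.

E[X^3] = M′′′(0) = 68/9

M_X(t) = (e^(t)/6 + 5/6)^8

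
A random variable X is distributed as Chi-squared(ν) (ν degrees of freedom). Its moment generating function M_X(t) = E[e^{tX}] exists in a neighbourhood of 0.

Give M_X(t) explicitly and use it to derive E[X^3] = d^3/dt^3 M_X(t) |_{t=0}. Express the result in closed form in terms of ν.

M_X(t) = (1 - 2*t)^(-ν/2)
D^3[M](t) = (-ν^3 - 6*ν^2 - 8*ν)/(8*t^3*(1 - 2*t)^(ν/2) - 12*t^2*(1 - 2*t)^(ν/2) + 6*t*(1 - 2*t)^(ν/2) - (1 - 2*t)^(ν/2))

E[X^3] = D^3[M](0) = ν*(ν^2 + 6*ν + 8)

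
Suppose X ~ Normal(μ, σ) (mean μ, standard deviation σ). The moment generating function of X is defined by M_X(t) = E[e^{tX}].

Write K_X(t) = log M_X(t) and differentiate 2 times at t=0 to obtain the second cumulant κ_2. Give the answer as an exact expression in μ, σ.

M_X(t) = e^(μ*t + σ^2*t^2/2)
K_X(t) = log M_X(t) = μ*t + σ^2*t^2/2
K′(t) = μ + σ^2*t
K′′(t) = σ^2

κ_2 = K′′(0) = σ^2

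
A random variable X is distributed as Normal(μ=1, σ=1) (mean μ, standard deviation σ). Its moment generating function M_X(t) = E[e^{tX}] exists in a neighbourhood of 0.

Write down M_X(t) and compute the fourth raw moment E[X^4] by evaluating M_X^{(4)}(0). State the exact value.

E[X^4] = M^(4)(0) = 10

M_X(t) = e^(t^2/2 + t)
M^(4)(t) = t^4*e^(t)*e^(t^2/2) + 4*t^3*e^(t)*e^(t^2/2) + 12*t^2*e^(t)*e^(t^2/2) + 16*t*e^(t)*e^(t^2/2) + 10*e^(t)*e^(t^2/2)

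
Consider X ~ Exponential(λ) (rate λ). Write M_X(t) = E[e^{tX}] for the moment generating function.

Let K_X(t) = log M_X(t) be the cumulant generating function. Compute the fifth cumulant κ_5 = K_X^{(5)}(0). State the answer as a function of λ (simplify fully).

κ_5 = d^5K/dt^5 |_{t=0} = 24/λ^5

M_X(t) = λ/(λ - t)
K_X(t) = log M_X(t) = log(λ) - log(λ - t)
dK/dt = -1/(-λ + t)
d^2K/dt^2 = 1/(λ^2 - 2*λ*t + t^2)
d^3K/dt^3 = -2/(-λ^3 + 3*λ^2*t - 3*λ*t^2 + t^3)
d^4K/dt^4 = 6/(λ^4 - 4*λ^3*t + 6*λ^2*t^2 - 4*λ*t^3 + t^4)
d^5K/dt^5 = -24/(-λ^5 + 5*λ^4*t - 10*λ^3*t^2 + 10*λ^2*t^3 - 5*λ*t^4 + t^5)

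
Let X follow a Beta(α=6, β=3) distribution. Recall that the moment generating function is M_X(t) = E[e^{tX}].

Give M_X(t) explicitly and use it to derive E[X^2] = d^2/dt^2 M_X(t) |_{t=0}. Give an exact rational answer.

E[X^2] = M^(2)(0) = 7/15

M_X(t) = ₁F₁(6; 9; t)
M^(2)(t) = 7*₁F₁(8; 11; t)/15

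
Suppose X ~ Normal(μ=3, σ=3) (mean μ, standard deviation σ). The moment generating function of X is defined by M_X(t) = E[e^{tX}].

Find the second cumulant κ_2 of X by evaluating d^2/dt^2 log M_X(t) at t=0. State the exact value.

M_X(t) = e^(9*t^2/2 + 3*t)
K_X(t) = log M_X(t) = 9*t^2/2 + 3*t
K′(t) = 9*t + 3
K′′(t) = 9

κ_2 = K′′(0) = 9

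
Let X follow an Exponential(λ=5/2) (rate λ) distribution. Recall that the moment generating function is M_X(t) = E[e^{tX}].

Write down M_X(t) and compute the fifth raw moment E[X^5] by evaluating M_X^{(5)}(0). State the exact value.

M_X(t) = 5/(2*(5/2 - t))
M^(5)(t) = 19200/(64*t^6 - 960*t^5 + 6000*t^4 - 20000*t^3 + 37500*t^2 - 37500*t + 15625)

E[X^5] = M^(5)(0) = 768/625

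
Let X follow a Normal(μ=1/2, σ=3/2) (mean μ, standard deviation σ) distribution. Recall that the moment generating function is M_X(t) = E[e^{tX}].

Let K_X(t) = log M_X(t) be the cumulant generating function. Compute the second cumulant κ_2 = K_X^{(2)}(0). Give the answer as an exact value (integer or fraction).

M_X(t) = e^(9*t^2/8 + t/2)
K_X(t) = log M_X(t) = 9*t^2/8 + t/2
dK/dt = 9*t/4 + 1/2
d^2K/dt^2 = 9/4

κ_2 = d^2K/dt^2 |_{t=0} = 9/4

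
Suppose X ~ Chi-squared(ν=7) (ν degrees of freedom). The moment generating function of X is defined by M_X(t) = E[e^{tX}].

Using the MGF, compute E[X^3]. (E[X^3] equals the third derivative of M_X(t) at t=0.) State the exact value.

M_X(t) = (1 - 2*t)^(-7/2)
dM/dt = 7/(16*t^4*√(1 - 2*t) - 32*t^3*√(1 - 2*t) + 24*t^2*√(1 - 2*t) - 8*t*√(1 - 2*t) + √(1 - 2*t))
d^2M/dt^2 = -63/(32*t^5*√(1 - 2*t) - 80*t^4*√(1 - 2*t) + 80*t^3*√(1 - 2*t) - 40*t^2*√(1 - 2*t) + 10*t*√(1 - 2*t) - √(1 - 2*t))
d^3M/dt^3 = 693/(64*t^6*√(1 - 2*t) - 192*t^5*√(1 - 2*t) + 240*t^4*√(1 - 2*t) - 160*t^3*√(1 - 2*t) + 60*t^2*√(1 - 2*t) - 12*t*√(1 - 2*t) + √(1 - 2*t))

E[X^3] = d^3M/dt^3 |_{t=0} = 693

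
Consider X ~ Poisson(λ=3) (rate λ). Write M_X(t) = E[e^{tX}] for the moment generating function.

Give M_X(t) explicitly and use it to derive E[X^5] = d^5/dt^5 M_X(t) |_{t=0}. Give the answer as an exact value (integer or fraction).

E[X^5] = M^(5)(0) = 1866

M_X(t) = e^(3*e^(t) - 3)
M^(5)(t) = (243*e^(5*t)*e^(3*e^(t)) + 810*e^(4*t)*e^(3*e^(t)) + 675*e^(3*t)*e^(3*e^(t)) + 135*e^(2*t)*e^(3*e^(t)) + 3*e^(t)*e^(3*e^(t)))*e^(-3)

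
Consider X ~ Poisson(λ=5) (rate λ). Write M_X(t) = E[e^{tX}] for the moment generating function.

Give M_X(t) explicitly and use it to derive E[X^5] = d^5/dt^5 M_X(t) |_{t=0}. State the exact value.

M_X(t) = e^(5*e^(t) - 5)
dM/dt = 5*e^(-5)*e^(t)*e^(5*e^(t))
d^2M/dt^2 = (25*e^(2*t)*e^(5*e^(t)) + 5*e^(t)*e^(5*e^(t)))*e^(-5)
d^3M/dt^3 = (125*e^(3*t)*e^(5*e^(t)) + 75*e^(2*t)*e^(5*e^(t)) + 5*e^(t)*e^(5*e^(t)))*e^(-5)
d^4M/dt^4 = (625*e^(4*t)*e^(5*e^(t)) + 750*e^(3*t)*e^(5*e^(t)) + 175*e^(2*t)*e^(5*e^(t)) + 5*e^(t)*e^(5*e^(t)))*e^(-5)
d^5M/dt^5 = (3125*e^(5*t)*e^(5*e^(t)) + 6250*e^(4*t)*e^(5*e^(t)) + 3125*e^(3*t)*e^(5*e^(t)) + 375*e^(2*t)*e^(5*e^(t)) + 5*e^(t)*e^(5*e^(t)))*e^(-5)

E[X^5] = d^5M/dt^5 |_{t=0} = 12880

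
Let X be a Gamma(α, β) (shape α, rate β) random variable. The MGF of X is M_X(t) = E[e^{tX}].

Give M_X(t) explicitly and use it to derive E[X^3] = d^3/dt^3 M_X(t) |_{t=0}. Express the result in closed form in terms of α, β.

M_X(t) = (β/(β - t))^α
M′(t) = -α*β^α*(1/(β - t))^α/(-β + t)
M′′(t) = (α^2*β^α*(1/(β - t))^α + α*β^α*(1/(β - t))^α)/(β^2 - 2*β*t + t^2)
M′′′(t) = (-α^3*β^α*(1/(β - t))^α - 3*α^2*β^α*(1/(β - t))^α - 2*α*β^α*(1/(β - t))^α)/(-β^3 + 3*β^2*t - 3*β*t^2 + t^3)

E[X^3] = M′′′(0) = α*(α^2 + 3*α + 2)/β^3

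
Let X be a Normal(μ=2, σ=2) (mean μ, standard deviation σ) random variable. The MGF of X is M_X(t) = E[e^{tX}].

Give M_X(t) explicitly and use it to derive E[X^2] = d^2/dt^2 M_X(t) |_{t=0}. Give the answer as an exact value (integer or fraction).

E[X^2] = M^(2)(0) = 8

M_X(t) = e^(2*t^2 + 2*t)
M^(2)(t) = 16*t^2*e^(2*t)*e^(2*t^2) + 16*t*e^(2*t)*e^(2*t^2) + 8*e^(2*t)*e^(2*t^2)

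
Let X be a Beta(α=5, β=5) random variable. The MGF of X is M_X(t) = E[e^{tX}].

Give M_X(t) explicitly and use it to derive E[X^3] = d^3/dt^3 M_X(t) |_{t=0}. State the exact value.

M_X(t) = ₁F₁(5; 10; t)
D^3[M](t) = 7*₁F₁(8; 13; t)/44

E[X^3] = D^3[M](0) = 7/44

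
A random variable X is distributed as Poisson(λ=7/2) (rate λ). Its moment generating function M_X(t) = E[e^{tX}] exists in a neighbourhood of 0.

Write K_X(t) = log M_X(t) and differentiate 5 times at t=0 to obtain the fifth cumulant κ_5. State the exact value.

κ_5 = d^5K/dt^5 |_{t=0} = 7/2

M_X(t) = e^(7*e^(t)/2 - 7/2)
K_X(t) = log M_X(t) = 7*e^(t)/2 - 7/2
dK/dt = 7*e^(t)/2
d^2K/dt^2 = 7*e^(t)/2
d^3K/dt^3 = 7*e^(t)/2
d^4K/dt^4 = 7*e^(t)/2
d^5K/dt^5 = 7*e^(t)/2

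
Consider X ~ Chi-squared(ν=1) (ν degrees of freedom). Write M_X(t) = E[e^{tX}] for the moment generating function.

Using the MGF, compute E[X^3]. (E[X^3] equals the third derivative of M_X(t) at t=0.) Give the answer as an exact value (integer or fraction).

M_X(t) = 1/√(1 - 2*t)
M^(3)(t) = -15/(8*t^3*√(1 - 2*t) - 12*t^2*√(1 - 2*t) + 6*t*√(1 - 2*t) - √(1 - 2*t))

E[X^3] = M^(3)(0) = 15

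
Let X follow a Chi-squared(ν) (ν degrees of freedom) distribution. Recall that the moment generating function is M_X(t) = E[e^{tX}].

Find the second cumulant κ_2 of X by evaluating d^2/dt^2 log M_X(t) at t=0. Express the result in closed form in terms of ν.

M_X(t) = (1 - 2*t)^(-ν/2)
K_X(t) = log M_X(t) = -ν*log(1 - 2*t)/2
K^(2)(t) = 2*ν/(4*t^2 - 4*t + 1)

κ_2 = K^(2)(0) = 2*ν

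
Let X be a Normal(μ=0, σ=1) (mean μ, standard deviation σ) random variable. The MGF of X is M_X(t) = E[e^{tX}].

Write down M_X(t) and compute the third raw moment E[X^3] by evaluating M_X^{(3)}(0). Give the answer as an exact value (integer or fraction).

M_X(t) = e^(t^2/2)
M′(t) = t*e^(t^2/2)
M′′(t) = t^2*e^(t^2/2) + e^(t^2/2)
M′′′(t) = t^3*e^(t^2/2) + 3*t*e^(t^2/2)

E[X^3] = M′′′(0) = 0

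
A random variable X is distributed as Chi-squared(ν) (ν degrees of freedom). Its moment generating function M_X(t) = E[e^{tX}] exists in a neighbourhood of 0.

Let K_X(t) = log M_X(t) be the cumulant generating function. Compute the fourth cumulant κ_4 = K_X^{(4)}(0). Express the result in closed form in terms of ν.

M_X(t) = (1 - 2*t)^(-ν/2)
K_X(t) = log M_X(t) = -ν*log(1 - 2*t)/2
D^4[K](t) = 48*ν/(16*t^4 - 32*t^3 + 24*t^2 - 8*t + 1)

κ_4 = D^4[K](0) = 48*ν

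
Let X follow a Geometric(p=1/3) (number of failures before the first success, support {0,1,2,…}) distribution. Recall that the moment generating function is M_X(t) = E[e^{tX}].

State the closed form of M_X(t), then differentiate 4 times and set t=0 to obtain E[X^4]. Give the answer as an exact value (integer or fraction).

E[X^4] = M^(4)(0) = 730

M_X(t) = 1/(3*(1 - 2*e^(t)/3))
M^(4)(t) = (-16*e^(4*t) - 264*e^(3*t) - 396*e^(2*t) - 54*e^(t))/(32*e^(5*t) - 240*e^(4*t) + 720*e^(3*t) - 1080*e^(2*t) + 810*e^(t) - 243)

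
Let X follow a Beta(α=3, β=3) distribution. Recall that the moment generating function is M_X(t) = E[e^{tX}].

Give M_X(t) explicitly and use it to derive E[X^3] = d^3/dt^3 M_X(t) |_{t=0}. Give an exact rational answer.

M_X(t) = ₁F₁(3; 6; t)
M′(t) = ₁F₁(4; 7; t)/2
M′′(t) = 2*₁F₁(5; 8; t)/7
M′′′(t) = 5*₁F₁(6; 9; t)/28

E[X^3] = M′′′(0) = 5/28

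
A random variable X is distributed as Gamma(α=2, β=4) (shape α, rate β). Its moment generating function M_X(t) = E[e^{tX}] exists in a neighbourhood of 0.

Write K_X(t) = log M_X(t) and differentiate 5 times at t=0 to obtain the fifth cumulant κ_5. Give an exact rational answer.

κ_5 = K′′′′′(0) = 3/64

M_X(t) = 16/(4 - t)^2
K_X(t) = log M_X(t) = -2*log(4 - t) + 4*log(2)
K′(t) = -2/(t - 4)
K′′(t) = 2/(t^2 - 8*t + 16)
K′′′(t) = -4/(t^3 - 12*t^2 + 48*t - 64)
K′′′′(t) = 12/(t^4 - 16*t^3 + 96*t^2 - 256*t + 256)
K′′′′′(t) = -48/(t^5 - 20*t^4 + 160*t^3 - 640*t^2 + 1280*t - 1024)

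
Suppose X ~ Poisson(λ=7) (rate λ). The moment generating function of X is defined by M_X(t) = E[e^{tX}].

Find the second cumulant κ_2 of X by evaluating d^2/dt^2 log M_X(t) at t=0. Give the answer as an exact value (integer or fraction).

κ_2 = K′′(0) = 7

M_X(t) = e^(7*e^(t) - 7)
K_X(t) = log M_X(t) = 7*e^(t) - 7
K′(t) = 7*e^(t)
K′′(t) = 7*e^(t)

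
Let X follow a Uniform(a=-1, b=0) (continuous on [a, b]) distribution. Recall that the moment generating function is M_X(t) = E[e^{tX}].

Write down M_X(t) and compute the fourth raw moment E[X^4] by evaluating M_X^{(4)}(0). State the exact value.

E[X^4] = M^(4)(0) = 1/5

M_X(t) = (1 - e^(-t))/t
M^(4)(t) = (-t^4 - 4*t^3 - 12*t^2 - 24*t + 24*e^(t) - 24)*e^(-t)/t^5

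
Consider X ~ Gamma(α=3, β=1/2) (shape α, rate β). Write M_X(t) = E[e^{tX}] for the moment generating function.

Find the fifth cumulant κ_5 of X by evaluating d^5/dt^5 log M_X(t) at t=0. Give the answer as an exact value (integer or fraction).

κ_5 = d^5K/dt^5 |_{t=0} = 2304

M_X(t) = 1/(8*(1/2 - t)^3)
K_X(t) = log M_X(t) = -3*log(1/2 - t) - 3*log(2)
dK/dt = -6/(2*t - 1)
d^2K/dt^2 = 12/(4*t^2 - 4*t + 1)
d^3K/dt^3 = -48/(8*t^3 - 12*t^2 + 6*t - 1)
d^4K/dt^4 = 288/(16*t^4 - 32*t^3 + 24*t^2 - 8*t + 1)
d^5K/dt^5 = -2304/(32*t^5 - 80*t^4 + 80*t^3 - 40*t^2 + 10*t - 1)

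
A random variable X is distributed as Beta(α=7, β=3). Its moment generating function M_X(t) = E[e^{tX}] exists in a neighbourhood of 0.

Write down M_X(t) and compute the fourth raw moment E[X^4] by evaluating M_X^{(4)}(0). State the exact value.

E[X^4] = d^4M/dt^4 |_{t=0} = 42/143

M_X(t) = ₁F₁(7; 10; t)
dM/dt = 7*₁F₁(8; 11; t)/10
d^2M/dt^2 = 28*₁F₁(9; 12; t)/55
d^3M/dt^3 = 21*₁F₁(10; 13; t)/55
d^4M/dt^4 = 42*₁F₁(11; 14; t)/143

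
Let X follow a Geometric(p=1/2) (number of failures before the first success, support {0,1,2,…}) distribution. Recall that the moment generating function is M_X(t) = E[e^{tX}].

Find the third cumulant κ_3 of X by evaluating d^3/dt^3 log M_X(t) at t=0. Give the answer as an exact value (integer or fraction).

M_X(t) = 1/(2*(1 - e^(t)/2))
K_X(t) = log M_X(t) = -log(1 - e^(t)/2) - log(2)
dK/dt = -e^(t)/(e^(t) - 2)
d^2K/dt^2 = 2*e^(t)/(e^(2*t) - 4*e^(t) + 4)
d^3K/dt^3 = (-2*e^(2*t) - 4*e^(t))/(e^(3*t) - 6*e^(2*t) + 12*e^(t) - 8)

κ_3 = d^3K/dt^3 |_{t=0} = 6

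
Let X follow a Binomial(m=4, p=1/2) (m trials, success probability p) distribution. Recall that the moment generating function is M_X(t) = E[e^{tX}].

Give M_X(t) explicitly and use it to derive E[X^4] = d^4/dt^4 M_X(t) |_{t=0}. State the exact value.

E[X^4] = M′′′′(0) = 85/2

M_X(t) = (e^(t)/2 + 1/2)^4
M′(t) = e^(4*t)/4 + 3*e^(3*t)/4 + 3*e^(2*t)/4 + e^(t)/4
M′′(t) = e^(4*t) + 9*e^(3*t)/4 + 3*e^(2*t)/2 + e^(t)/4
M′′′(t) = 4*e^(4*t) + 27*e^(3*t)/4 + 3*e^(2*t) + e^(t)/4
M′′′′(t) = 16*e^(4*t) + 81*e^(3*t)/4 + 6*e^(2*t) + e^(t)/4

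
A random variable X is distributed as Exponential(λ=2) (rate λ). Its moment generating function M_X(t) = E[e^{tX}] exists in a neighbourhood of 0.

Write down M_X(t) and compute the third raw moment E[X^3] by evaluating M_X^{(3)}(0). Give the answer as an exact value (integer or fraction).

E[X^3] = d^3M/dt^3 |_{t=0} = 3/4

M_X(t) = 2/(2 - t)
dM/dt = 2/(t^2 - 4*t + 4)
d^2M/dt^2 = -4/(t^3 - 6*t^2 + 12*t - 8)
d^3M/dt^3 = 12/(t^4 - 8*t^3 + 24*t^2 - 32*t + 16)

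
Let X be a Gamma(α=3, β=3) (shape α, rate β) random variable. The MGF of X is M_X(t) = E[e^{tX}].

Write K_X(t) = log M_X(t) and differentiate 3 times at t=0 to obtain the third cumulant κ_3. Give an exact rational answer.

κ_3 = D^3[K](0) = 2/9

M_X(t) = 27/(3 - t)^3
K_X(t) = log M_X(t) = -3*log(3 - t) + 3*log(3)
D^3[K](t) = -6/(t^3 - 9*t^2 + 27*t - 27)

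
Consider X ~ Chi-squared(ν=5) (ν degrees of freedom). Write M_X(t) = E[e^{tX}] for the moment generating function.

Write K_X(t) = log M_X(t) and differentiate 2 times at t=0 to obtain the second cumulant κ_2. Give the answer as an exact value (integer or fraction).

M_X(t) = (1 - 2*t)^(-5/2)
K_X(t) = log M_X(t) = -5*log(1 - 2*t)/2
D^2[K](t) = 10/(4*t^2 - 4*t + 1)

κ_2 = D^2[K](0) = 10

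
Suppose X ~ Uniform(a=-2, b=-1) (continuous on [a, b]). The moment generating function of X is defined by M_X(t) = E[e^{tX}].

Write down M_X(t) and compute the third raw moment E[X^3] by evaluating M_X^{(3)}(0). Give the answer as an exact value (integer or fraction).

E[X^3] = M^(3)(0) = -15/4

M_X(t) = (e^(-t) - e^(-2*t))/t
M^(3)(t) = (-t^3*e^(t) + 8*t^3 - 3*t^2*e^(t) + 12*t^2 - 6*t*e^(t) + 12*t - 6*e^(t) + 6)*e^(-2*t)/t^4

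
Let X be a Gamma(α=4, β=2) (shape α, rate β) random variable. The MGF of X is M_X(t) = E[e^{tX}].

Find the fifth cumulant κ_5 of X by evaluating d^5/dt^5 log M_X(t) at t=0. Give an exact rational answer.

κ_5 = D^5[K](0) = 3

M_X(t) = 16/(2 - t)^4
K_X(t) = log M_X(t) = -4*log(2 - t) + 4*log(2)
D^5[K](t) = -96/(t^5 - 10*t^4 + 40*t^3 - 80*t^2 + 80*t - 32)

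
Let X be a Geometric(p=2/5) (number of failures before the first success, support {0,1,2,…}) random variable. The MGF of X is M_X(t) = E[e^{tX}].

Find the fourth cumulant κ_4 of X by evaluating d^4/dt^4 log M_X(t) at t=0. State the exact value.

κ_4 = K′′′′(0) = 705/8

M_X(t) = 2/(5*(1 - 3*e^(t)/5))
K_X(t) = log M_X(t) = -log(1 - 3*e^(t)/5) - log(5) + log(2)
K′(t) = -3*e^(t)/(3*e^(t) - 5)
K′′(t) = 15*e^(t)/(9*e^(2*t) - 30*e^(t) + 25)
K′′′(t) = (-45*e^(2*t) - 75*e^(t))/(27*e^(3*t) - 135*e^(2*t) + 225*e^(t) - 125)
K′′′′(t) = (135*e^(3*t) + 900*e^(2*t) + 375*e^(t))/(81*e^(4*t) - 540*e^(3*t) + 1350*e^(2*t) - 1500*e^(t) + 625)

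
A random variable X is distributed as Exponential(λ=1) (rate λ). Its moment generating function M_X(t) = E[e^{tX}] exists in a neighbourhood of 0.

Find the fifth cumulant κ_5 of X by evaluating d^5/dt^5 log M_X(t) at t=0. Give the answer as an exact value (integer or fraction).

κ_5 = K′′′′′(0) = 24

M_X(t) = 1/(1 - t)
K_X(t) = log M_X(t) = -log(1 - t)
K′(t) = -1/(t - 1)
K′′(t) = 1/(t^2 - 2*t + 1)
K′′′(t) = -2/(t^3 - 3*t^2 + 3*t - 1)
K′′′′(t) = 6/(t^4 - 4*t^3 + 6*t^2 - 4*t + 1)
K′′′′′(t) = -24/(t^5 - 5*t^4 + 10*t^3 - 10*t^2 + 5*t - 1)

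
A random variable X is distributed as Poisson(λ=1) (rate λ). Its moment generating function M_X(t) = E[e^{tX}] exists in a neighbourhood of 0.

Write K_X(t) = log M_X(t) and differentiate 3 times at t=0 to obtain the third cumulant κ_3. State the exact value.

κ_3 = d^3K/dt^3 |_{t=0} = 1

M_X(t) = e^(e^(t) - 1)
K_X(t) = log M_X(t) = e^(t) - 1
dK/dt = e^(t)
d^2K/dt^2 = e^(t)
d^3K/dt^3 = e^(t)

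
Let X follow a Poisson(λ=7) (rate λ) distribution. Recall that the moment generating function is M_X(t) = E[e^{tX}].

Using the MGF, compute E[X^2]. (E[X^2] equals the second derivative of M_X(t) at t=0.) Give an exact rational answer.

M_X(t) = e^(7*e^(t) - 7)
dM/dt = 7*e^(-7)*e^(t)*e^(7*e^(t))
d^2M/dt^2 = (49*e^(2*t)*e^(7*e^(t)) + 7*e^(t)*e^(7*e^(t)))*e^(-7)

E[X^2] = d^2M/dt^2 |_{t=0} = 56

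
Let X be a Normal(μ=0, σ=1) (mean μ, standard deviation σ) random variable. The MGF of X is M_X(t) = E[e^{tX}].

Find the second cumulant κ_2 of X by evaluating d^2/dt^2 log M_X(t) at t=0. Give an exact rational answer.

κ_2 = K′′(0) = 1

M_X(t) = e^(t^2/2)
K_X(t) = log M_X(t) = t^2/2
K′(t) = t
K′′(t) = 1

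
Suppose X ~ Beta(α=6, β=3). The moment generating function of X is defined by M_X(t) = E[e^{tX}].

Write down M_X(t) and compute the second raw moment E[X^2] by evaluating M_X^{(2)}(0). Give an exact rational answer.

M_X(t) = ₁F₁(6; 9; t)
M^(2)(t) = 7*₁F₁(8; 11; t)/15

E[X^2] = M^(2)(0) = 7/15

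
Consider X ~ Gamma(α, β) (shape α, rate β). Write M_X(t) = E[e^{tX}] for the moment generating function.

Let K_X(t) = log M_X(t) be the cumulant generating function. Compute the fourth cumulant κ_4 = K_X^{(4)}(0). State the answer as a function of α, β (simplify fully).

κ_4 = K′′′′(0) = 6*α/β^4

M_X(t) = (β/(β - t))^α
K_X(t) = log M_X(t) = α*(log(β) - log(β - t))
K′(t) = -α/(-β + t)
K′′(t) = α/(β^2 - 2*β*t + t^2)
K′′′(t) = -2*α/(-β^3 + 3*β^2*t - 3*β*t^2 + t^3)
K′′′′(t) = 6*α/(β^4 - 4*β^3*t + 6*β^2*t^2 - 4*β*t^3 + t^4)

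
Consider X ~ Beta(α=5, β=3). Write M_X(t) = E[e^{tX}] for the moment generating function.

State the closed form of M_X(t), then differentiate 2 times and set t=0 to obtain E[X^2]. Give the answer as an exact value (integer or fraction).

E[X^2] = M′′(0) = 5/12

M_X(t) = ₁F₁(5; 8; t)
M′(t) = 5*₁F₁(6; 9; t)/8
M′′(t) = 5*₁F₁(7; 10; t)/12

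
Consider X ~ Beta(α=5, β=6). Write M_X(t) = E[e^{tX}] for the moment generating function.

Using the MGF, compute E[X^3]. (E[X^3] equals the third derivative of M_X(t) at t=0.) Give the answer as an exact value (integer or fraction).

E[X^3] = d^3M/dt^3 |_{t=0} = 35/286

M_X(t) = ₁F₁(5; 11; t)
dM/dt = 5*₁F₁(6; 12; t)/11
d^2M/dt^2 = 5*₁F₁(7; 13; t)/22
d^3M/dt^3 = 35*₁F₁(8; 14; t)/286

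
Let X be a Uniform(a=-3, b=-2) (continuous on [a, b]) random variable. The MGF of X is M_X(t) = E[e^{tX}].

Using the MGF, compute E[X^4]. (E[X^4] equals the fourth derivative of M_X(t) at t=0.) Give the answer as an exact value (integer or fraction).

M_X(t) = (e^(-2*t) - e^(-3*t))/t
M^(4)(t) = (16*t^4*e^(t) - 81*t^4 + 32*t^3*e^(t) - 108*t^3 + 48*t^2*e^(t) - 108*t^2 + 48*t*e^(t) - 72*t + 24*e^(t) - 24)*e^(-3*t)/t^5

E[X^4] = M^(4)(0) = 211/5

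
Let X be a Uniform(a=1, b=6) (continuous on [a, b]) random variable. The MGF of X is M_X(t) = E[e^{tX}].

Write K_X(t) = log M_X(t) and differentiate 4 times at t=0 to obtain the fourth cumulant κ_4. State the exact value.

κ_4 = K^(4)(0) = -125/24

M_X(t) = (e^(6*t) - e^(t))/(5*t)
K_X(t) = log M_X(t) = -log(t) + log(e^(6*t) - e^(t)) - log(5)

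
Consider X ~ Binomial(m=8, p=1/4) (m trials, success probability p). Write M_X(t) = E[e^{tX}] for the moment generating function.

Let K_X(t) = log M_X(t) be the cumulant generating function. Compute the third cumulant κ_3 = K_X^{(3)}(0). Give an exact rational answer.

κ_3 = K^(3)(0) = 3/4

M_X(t) = (e^(t)/4 + 3/4)^8
K_X(t) = log M_X(t) = 8*log(e^(t)/4 + 3/4)
K^(3)(t) = (-24*e^(2*t) + 72*e^(t))/(e^(3*t) + 9*e^(2*t) + 27*e^(t) + 27)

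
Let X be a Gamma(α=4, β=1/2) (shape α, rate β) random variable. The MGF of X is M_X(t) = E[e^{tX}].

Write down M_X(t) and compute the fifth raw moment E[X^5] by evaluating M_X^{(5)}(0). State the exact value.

E[X^5] = d^5M/dt^5 |_{t=0} = 215040

M_X(t) = 1/(16*(1/2 - t)^4)
dM/dt = -8/(32*t^5 - 80*t^4 + 80*t^3 - 40*t^2 + 10*t - 1)
d^2M/dt^2 = 80/(64*t^6 - 192*t^5 + 240*t^4 - 160*t^3 + 60*t^2 - 12*t + 1)
d^3M/dt^3 = -960/(128*t^7 - 448*t^6 + 672*t^5 - 560*t^4 + 280*t^3 - 84*t^2 + 14*t - 1)
d^4M/dt^4 = 13440/(256*t^8 - 1024*t^7 + 1792*t^6 - 1792*t^5 + 1120*t^4 - 448*t^3 + 112*t^2 - 16*t + 1)
d^5M/dt^5 = -215040/(512*t^9 - 2304*t^8 + 4608*t^7 - 5376*t^6 + 4032*t^5 - 2016*t^4 + 672*t^3 - 144*t^2 + 18*t - 1)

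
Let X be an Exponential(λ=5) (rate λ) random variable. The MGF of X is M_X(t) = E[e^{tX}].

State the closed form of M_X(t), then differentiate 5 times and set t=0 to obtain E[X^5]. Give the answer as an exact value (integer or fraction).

M_X(t) = 5/(5 - t)
dM/dt = 5/(t^2 - 10*t + 25)
d^2M/dt^2 = -10/(t^3 - 15*t^2 + 75*t - 125)
d^3M/dt^3 = 30/(t^4 - 20*t^3 + 150*t^2 - 500*t + 625)
d^4M/dt^4 = -120/(t^5 - 25*t^4 + 250*t^3 - 1250*t^2 + 3125*t - 3125)
d^5M/dt^5 = 600/(t^6 - 30*t^5 + 375*t^4 - 2500*t^3 + 9375*t^2 - 18750*t + 15625)

E[X^5] = d^5M/dt^5 |_{t=0} = 24/625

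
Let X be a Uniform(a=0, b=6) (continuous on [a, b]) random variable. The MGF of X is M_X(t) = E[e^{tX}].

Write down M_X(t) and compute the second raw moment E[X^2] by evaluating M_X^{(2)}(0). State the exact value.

M_X(t) = (e^(6*t) - 1)/(6*t)
dM/dt = (6*t*e^(6*t) - e^(6*t) + 1)/(6*t^2)
d^2M/dt^2 = (18*t^2*e^(6*t) - 6*t*e^(6*t) + e^(6*t) - 1)/(3*t^3)

E[X^2] = d^2M/dt^2 |_{t=0} = 12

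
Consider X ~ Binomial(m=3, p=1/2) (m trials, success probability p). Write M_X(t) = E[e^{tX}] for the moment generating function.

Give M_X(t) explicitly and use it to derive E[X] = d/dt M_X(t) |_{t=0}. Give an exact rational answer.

M_X(t) = (e^(t)/2 + 1/2)^3
M′(t) = 3*e^(3*t)/8 + 3*e^(2*t)/4 + 3*e^(t)/8

E[X] = M′(0) = 3/2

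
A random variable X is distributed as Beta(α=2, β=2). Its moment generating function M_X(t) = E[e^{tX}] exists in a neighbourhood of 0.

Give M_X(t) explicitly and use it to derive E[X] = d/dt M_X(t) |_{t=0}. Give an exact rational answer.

M_X(t) = ₁F₁(2; 4; t)
D[M](t) = ₁F₁(3; 5; t)/2

E[X] = D[M](0) = 1/2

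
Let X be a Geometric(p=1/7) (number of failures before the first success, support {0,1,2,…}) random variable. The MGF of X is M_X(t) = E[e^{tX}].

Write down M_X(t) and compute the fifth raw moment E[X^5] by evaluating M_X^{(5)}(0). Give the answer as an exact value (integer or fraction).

E[X^5] = d^5M/dt^5 |_{t=0} = 1277646

M_X(t) = 1/(7*(1 - 6*e^(t)/7))
dM/dt = 6*e^(t)/(36*e^(2*t) - 84*e^(t) + 49)
d^2M/dt^2 = (-36*e^(2*t) - 42*e^(t))/(216*e^(3*t) - 756*e^(2*t) + 882*e^(t) - 343)
d^3M/dt^3 = (216*e^(3*t) + 1008*e^(2*t) + 294*e^(t))/(1296*e^(4*t) - 6048*e^(3*t) + 10584*e^(2*t) - 8232*e^(t) + 2401)
d^4M/dt^4 = (-1296*e^(4*t) - 16632*e^(3*t) - 19404*e^(2*t) - 2058*e^(t))/(7776*e^(5*t) - 45360*e^(4*t) + 105840*e^(3*t) - 123480*e^(2*t) + 72030*e^(t) - 16807)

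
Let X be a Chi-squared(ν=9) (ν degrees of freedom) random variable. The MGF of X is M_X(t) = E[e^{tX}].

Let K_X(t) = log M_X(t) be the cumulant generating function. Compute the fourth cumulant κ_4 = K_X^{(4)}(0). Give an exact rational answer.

κ_4 = D^4[K](0) = 432

M_X(t) = (1 - 2*t)^(-9/2)
K_X(t) = log M_X(t) = -9*log(1 - 2*t)/2
D^4[K](t) = 432/(16*t^4 - 32*t^3 + 24*t^2 - 8*t + 1)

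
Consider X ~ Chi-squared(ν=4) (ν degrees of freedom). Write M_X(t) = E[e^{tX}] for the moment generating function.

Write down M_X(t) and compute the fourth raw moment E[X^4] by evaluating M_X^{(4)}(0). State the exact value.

E[X^4] = D^4[M](0) = 1920

M_X(t) = (1 - 2*t)^(-2)
D^4[M](t) = 1920/(64*t^6 - 192*t^5 + 240*t^4 - 160*t^3 + 60*t^2 - 12*t + 1)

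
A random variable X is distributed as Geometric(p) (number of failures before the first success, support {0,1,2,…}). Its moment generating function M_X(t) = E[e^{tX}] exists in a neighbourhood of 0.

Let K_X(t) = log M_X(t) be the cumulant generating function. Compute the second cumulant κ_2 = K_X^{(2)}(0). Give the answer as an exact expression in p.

M_X(t) = p/(-(1 - p)*e^(t) + 1)
K_X(t) = log M_X(t) = log(p) - log(-(1 - p)*e^(t) + 1)
dK/dt = (-p*e^(t) + e^(t))/(p*e^(t) - e^(t) + 1)
d^2K/dt^2 = (-p*e^(t) + e^(t))/(p^2*e^(2*t) - 2*p*e^(2*t) + 2*p*e^(t) + e^(2*t) - 2*e^(t) + 1)

κ_2 = d^2K/dt^2 |_{t=0} = (1 - p)/p^2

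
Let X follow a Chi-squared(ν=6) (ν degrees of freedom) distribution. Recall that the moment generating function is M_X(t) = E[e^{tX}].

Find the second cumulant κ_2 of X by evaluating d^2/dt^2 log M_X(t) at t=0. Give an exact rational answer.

M_X(t) = (1 - 2*t)^(-3)
K_X(t) = log M_X(t) = -3*log(1 - 2*t)
D^2[K](t) = 12/(4*t^2 - 4*t + 1)

κ_2 = D^2[K](0) = 12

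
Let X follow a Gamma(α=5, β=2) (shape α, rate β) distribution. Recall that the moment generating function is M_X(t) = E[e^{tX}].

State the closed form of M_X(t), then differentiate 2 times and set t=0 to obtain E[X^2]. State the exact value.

E[X^2] = M′′(0) = 15/2

M_X(t) = 32/(2 - t)^5
M′(t) = 160/(t^6 - 12*t^5 + 60*t^4 - 160*t^3 + 240*t^2 - 192*t + 64)
M′′(t) = -960/(t^7 - 14*t^6 + 84*t^5 - 280*t^4 + 560*t^3 - 672*t^2 + 448*t - 128)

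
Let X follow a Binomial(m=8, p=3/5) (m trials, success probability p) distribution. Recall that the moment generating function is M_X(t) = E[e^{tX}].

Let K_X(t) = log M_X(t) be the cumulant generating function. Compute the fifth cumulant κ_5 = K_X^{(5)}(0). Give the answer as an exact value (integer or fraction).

M_X(t) = (3*e^(t)/5 + 2/5)^8
K_X(t) = log M_X(t) = 8*log(3*e^(t)/5 + 2/5)
K^(5)(t) = (-1296*e^(4*t) + 9504*e^(3*t) - 6336*e^(2*t) + 384*e^(t))/(243*e^(5*t) + 810*e^(4*t) + 1080*e^(3*t) + 720*e^(2*t) + 240*e^(t) + 32)

κ_5 = K^(5)(0) = 2256/3125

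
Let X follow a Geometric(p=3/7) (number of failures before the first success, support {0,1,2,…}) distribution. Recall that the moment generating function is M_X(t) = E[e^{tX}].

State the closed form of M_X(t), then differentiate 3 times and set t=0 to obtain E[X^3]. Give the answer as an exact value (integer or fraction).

M_X(t) = 3/(7*(1 - 4*e^(t)/7))
dM/dt = 12*e^(t)/(16*e^(2*t) - 56*e^(t) + 49)
d^2M/dt^2 = (-48*e^(2*t) - 84*e^(t))/(64*e^(3*t) - 336*e^(2*t) + 588*e^(t) - 343)
d^3M/dt^3 = (192*e^(3*t) + 1344*e^(2*t) + 588*e^(t))/(256*e^(4*t) - 1792*e^(3*t) + 4704*e^(2*t) - 5488*e^(t) + 2401)

E[X^3] = d^3M/dt^3 |_{t=0} = 236/9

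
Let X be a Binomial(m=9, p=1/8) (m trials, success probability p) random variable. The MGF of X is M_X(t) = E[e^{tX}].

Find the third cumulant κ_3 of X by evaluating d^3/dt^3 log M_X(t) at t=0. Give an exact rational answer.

M_X(t) = (e^(t)/8 + 7/8)^9
K_X(t) = log M_X(t) = 9*log(e^(t)/8 + 7/8)
K^(3)(t) = (-63*e^(2*t) + 441*e^(t))/(e^(3*t) + 21*e^(2*t) + 147*e^(t) + 343)

κ_3 = K^(3)(0) = 189/256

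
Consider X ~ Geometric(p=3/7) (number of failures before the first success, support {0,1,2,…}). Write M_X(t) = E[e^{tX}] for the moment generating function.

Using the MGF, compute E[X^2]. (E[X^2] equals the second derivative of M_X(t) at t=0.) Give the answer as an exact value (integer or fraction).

M_X(t) = 3/(7*(1 - 4*e^(t)/7))
dM/dt = 12*e^(t)/(16*e^(2*t) - 56*e^(t) + 49)
d^2M/dt^2 = (-48*e^(2*t) - 84*e^(t))/(64*e^(3*t) - 336*e^(2*t) + 588*e^(t) - 343)

E[X^2] = d^2M/dt^2 |_{t=0} = 44/9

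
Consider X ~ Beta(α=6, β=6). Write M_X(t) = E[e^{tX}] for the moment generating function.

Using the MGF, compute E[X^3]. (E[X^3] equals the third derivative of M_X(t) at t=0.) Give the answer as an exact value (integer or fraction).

M_X(t) = ₁F₁(6; 12; t)
M′(t) = ₁F₁(7; 13; t)/2
M′′(t) = 7*₁F₁(8; 14; t)/26
M′′′(t) = 2*₁F₁(9; 15; t)/13

E[X^3] = M′′′(0) = 2/13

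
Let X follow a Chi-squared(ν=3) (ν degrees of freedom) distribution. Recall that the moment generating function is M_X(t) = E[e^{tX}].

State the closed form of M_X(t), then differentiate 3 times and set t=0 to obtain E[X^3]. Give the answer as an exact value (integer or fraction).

M_X(t) = (1 - 2*t)^(-3/2)
D^3[M](t) = 105/(16*t^4*√(1 - 2*t) - 32*t^3*√(1 - 2*t) + 24*t^2*√(1 - 2*t) - 8*t*√(1 - 2*t) + √(1 - 2*t))

E[X^3] = D^3[M](0) = 105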